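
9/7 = 1.29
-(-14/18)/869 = 7/7821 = 0.00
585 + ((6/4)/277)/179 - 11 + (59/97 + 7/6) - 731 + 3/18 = -4474567379/28857306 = -155.06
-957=-957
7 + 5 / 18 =131 / 18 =7.28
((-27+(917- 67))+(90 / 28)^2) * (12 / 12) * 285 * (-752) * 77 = -96265203540 / 7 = -13752171934.29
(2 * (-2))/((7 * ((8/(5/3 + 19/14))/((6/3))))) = -127/294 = -0.43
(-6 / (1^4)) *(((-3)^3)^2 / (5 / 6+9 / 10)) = -32805 / 13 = -2523.46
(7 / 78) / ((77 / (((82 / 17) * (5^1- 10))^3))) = -34460500 / 2107677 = -16.35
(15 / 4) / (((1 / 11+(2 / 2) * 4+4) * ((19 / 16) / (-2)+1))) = 1320 / 1157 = 1.14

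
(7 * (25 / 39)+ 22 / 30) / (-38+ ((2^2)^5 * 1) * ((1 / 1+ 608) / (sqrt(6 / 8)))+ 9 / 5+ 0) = 184258 / 505565988815121+ 2116136960 * sqrt(3) / 505565988815121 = 0.00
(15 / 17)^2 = 0.78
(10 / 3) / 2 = 5 / 3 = 1.67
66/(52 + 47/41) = 2706/2179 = 1.24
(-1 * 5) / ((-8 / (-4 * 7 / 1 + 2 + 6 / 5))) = -31 / 2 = -15.50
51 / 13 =3.92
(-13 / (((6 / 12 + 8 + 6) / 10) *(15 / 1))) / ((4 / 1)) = -13 / 87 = -0.15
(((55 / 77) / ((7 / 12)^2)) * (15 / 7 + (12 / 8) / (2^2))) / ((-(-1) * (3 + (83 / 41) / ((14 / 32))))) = 0.69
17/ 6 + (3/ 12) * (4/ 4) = 37/ 12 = 3.08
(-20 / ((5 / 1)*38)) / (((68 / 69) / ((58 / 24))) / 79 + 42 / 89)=-4689677 / 21254483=-0.22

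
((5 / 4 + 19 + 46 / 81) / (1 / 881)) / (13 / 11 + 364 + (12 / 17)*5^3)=1111218515 / 27471636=40.45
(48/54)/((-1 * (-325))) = 8/2925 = 0.00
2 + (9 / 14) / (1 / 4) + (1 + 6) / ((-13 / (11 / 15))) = 5701 / 1365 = 4.18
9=9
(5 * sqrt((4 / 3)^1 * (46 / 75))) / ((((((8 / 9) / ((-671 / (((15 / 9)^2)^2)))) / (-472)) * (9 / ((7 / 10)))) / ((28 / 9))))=23278332 * sqrt(46) / 3125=50522.03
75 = 75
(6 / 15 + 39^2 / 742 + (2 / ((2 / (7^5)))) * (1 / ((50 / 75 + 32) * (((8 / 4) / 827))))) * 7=1578591643 / 1060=1489237.40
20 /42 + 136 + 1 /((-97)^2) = 26966215 /197589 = 136.48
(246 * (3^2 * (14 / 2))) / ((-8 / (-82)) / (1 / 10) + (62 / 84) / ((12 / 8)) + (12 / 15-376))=-200156670 / 4826753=-41.47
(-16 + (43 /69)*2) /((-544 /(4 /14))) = 509 /65688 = 0.01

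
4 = 4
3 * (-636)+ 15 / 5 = -1905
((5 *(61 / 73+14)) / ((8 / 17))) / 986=5415 / 33872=0.16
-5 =-5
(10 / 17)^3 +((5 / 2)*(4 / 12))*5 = 128825 / 29478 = 4.37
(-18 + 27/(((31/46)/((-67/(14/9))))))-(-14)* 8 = -354065/217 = -1631.64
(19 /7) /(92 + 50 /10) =19 /679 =0.03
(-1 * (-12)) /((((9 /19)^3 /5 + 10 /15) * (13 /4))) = 4938480 /920101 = 5.37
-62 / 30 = -31 / 15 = -2.07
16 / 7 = 2.29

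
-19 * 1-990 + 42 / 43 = -1008.02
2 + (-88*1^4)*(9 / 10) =-386 / 5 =-77.20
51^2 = 2601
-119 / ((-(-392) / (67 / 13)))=-1139 / 728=-1.56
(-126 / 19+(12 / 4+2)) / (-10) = 31 / 190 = 0.16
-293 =-293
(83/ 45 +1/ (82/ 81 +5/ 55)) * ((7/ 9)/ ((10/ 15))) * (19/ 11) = 8091986/ 1459755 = 5.54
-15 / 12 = -5 / 4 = -1.25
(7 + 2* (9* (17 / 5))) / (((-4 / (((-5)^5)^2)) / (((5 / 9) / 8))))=-3330078125 / 288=-11562771.27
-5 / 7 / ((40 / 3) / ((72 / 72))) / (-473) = 3 / 26488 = 0.00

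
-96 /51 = -32 /17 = -1.88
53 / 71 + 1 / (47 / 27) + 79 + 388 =1562787 / 3337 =468.32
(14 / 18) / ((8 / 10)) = 35 / 36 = 0.97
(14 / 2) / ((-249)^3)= -7 / 15438249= -0.00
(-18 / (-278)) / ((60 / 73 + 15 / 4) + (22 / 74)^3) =133116084 / 9453446573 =0.01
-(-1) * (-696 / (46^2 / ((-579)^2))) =-58331934 / 529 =-110268.31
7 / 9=0.78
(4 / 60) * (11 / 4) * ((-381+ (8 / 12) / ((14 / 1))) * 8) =-35200 / 63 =-558.73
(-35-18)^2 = 2809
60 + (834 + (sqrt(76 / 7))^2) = 6334 / 7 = 904.86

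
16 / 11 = 1.45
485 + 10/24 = 5825/12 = 485.42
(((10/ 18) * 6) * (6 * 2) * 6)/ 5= 48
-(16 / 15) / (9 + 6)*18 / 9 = -32 / 225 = -0.14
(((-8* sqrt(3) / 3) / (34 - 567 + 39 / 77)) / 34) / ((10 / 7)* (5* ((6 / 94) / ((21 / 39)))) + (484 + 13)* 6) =177331* sqrt(3) / 3591204206148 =0.00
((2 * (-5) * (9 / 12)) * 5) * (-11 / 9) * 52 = 7150 / 3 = 2383.33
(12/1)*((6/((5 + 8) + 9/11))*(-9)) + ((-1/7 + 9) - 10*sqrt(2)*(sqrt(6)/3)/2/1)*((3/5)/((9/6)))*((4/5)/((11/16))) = -1564391/36575 - 256*sqrt(3)/165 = -45.46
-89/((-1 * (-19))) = -89/19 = -4.68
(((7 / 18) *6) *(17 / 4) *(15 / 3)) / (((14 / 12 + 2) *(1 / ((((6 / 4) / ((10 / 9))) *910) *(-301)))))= -440036415 / 76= -5789952.83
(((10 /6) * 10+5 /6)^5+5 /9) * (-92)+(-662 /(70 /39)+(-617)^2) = -379562706343 /2520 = -150620121.56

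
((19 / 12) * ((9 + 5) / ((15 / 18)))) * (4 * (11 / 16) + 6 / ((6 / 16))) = 1995 / 4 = 498.75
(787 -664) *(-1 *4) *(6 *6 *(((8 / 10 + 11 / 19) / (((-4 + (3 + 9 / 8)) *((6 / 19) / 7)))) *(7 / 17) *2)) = -303182208 / 85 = -3566849.51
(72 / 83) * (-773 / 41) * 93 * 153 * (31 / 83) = -24549805944 / 282449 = -86917.66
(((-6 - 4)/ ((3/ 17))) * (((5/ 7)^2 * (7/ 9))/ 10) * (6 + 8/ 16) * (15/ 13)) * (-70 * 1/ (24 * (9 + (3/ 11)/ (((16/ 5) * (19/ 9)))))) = 4441250/ 816237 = 5.44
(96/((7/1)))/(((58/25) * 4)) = 300/203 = 1.48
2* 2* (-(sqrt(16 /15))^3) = -256* sqrt(15) /225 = -4.41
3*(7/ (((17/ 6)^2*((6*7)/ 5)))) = 90/ 289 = 0.31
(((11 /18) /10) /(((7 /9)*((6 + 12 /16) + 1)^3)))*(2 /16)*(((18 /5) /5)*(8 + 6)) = 792 /3723875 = 0.00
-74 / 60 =-37 / 30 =-1.23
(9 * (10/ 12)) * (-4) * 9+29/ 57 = -15361/ 57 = -269.49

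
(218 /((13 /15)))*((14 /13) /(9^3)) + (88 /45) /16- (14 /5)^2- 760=-1575630299 /2053350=-767.35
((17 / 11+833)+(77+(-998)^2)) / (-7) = -10966071 / 77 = -142416.51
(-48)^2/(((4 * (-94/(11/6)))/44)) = -23232/47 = -494.30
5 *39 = 195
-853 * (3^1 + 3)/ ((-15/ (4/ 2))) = 3412/ 5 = 682.40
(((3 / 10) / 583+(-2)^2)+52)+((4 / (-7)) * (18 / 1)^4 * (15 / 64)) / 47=-466346543 / 1918070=-243.13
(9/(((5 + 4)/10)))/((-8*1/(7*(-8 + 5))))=105/4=26.25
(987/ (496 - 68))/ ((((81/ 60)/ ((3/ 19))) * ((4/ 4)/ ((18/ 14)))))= 705/ 2033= 0.35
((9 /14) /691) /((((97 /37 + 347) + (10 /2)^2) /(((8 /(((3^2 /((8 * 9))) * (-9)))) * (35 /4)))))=-1480 /9577951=-0.00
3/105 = 1/35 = 0.03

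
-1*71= -71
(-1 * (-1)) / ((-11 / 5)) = -5 / 11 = -0.45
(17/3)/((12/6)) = 17/6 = 2.83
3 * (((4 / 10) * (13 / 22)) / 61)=39 / 3355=0.01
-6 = -6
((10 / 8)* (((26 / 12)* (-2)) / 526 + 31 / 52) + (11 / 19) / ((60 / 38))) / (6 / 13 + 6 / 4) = 100433 / 178840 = 0.56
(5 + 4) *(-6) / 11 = -54 / 11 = -4.91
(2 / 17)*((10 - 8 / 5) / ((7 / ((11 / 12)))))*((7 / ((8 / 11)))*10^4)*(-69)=-14610750 / 17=-859455.88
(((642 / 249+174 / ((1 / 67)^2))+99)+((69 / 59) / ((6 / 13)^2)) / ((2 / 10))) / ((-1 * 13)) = -60093.46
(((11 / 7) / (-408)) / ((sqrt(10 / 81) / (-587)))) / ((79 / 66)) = 639243 * sqrt(10) / 376040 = 5.38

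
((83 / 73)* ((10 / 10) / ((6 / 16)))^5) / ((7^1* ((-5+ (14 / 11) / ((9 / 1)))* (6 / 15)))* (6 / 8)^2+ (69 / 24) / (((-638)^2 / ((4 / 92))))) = -20.04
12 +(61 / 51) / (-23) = 14015 / 1173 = 11.95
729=729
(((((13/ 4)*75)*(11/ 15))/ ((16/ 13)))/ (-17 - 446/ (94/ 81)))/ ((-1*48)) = 436865/ 57944064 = 0.01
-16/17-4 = -84/17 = -4.94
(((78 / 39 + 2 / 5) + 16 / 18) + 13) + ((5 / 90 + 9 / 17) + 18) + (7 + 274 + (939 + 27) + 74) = 2074487 / 1530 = 1355.87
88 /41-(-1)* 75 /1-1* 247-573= -30457 /41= -742.85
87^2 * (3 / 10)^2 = 68121 / 100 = 681.21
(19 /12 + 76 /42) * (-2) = -95 /14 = -6.79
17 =17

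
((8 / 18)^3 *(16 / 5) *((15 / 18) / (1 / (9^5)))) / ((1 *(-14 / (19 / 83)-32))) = -43776 / 295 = -148.39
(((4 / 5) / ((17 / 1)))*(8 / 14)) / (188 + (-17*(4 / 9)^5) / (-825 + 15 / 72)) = 311699988 / 2179176684209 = 0.00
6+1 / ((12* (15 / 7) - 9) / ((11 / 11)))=709 / 117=6.06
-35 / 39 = -0.90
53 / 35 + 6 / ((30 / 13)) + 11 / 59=8881 / 2065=4.30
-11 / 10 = -1.10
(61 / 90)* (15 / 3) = 3.39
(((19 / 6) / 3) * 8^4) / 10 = 19456 / 45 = 432.36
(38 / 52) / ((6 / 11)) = 209 / 156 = 1.34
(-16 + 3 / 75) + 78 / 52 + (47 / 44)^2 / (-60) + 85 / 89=-699069757 / 51691200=-13.52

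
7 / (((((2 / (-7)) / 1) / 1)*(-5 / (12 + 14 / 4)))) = 1519 / 20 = 75.95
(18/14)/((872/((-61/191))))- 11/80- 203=-203.14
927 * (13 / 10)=12051 / 10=1205.10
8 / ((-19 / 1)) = -8 / 19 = -0.42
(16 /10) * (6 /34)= 24 /85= 0.28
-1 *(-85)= 85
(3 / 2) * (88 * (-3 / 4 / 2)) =-99 / 2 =-49.50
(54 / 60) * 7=63 / 10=6.30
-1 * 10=-10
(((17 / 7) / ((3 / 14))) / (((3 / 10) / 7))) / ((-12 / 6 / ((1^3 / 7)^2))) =-170 / 63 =-2.70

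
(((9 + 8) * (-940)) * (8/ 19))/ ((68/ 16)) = -30080/ 19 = -1583.16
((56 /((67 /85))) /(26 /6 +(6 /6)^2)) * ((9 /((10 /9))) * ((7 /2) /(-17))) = -11907 /536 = -22.21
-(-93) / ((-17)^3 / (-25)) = 2325 / 4913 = 0.47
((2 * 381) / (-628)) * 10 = -1905 / 157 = -12.13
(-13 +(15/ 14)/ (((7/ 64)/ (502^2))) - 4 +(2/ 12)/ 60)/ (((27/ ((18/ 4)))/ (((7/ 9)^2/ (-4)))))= -43545991369/ 699840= -62222.78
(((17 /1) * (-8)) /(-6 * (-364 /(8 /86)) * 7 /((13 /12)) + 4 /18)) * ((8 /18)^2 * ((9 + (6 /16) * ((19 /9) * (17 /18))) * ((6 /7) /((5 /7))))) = -33688 /16263585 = -0.00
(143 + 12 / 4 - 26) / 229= 120 / 229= 0.52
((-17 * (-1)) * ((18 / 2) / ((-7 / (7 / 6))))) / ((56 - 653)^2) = -0.00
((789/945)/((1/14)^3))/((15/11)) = 1134056/675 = 1680.08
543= 543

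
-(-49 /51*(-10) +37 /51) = -31 /3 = -10.33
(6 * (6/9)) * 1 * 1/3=4/3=1.33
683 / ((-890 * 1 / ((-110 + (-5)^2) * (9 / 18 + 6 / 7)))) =220609 / 2492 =88.53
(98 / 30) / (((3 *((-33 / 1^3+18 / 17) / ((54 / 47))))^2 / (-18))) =-3058776 / 361845245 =-0.01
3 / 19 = 0.16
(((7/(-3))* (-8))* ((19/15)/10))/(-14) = -38/225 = -0.17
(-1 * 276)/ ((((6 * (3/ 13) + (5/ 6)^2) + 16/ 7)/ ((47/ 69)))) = -615888/ 14299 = -43.07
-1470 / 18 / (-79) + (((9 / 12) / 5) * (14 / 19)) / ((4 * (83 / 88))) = 1986572 / 1868745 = 1.06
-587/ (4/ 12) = -1761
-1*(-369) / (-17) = -369 / 17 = -21.71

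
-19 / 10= -1.90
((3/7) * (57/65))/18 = 19/910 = 0.02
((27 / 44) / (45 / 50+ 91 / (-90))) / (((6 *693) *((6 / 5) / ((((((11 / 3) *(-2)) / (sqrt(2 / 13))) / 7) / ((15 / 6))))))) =sqrt(26) / 4312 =0.00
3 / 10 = 0.30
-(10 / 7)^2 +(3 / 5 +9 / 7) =-38 / 245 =-0.16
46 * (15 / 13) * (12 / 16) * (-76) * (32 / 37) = -1258560 / 481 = -2616.55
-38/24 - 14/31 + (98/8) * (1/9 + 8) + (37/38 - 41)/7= 6798605/74214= 91.61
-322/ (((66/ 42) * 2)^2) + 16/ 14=-31.46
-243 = -243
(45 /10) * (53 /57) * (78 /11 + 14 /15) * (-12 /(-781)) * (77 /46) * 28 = 41261136 /1706485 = 24.18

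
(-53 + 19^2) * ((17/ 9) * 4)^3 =96845056/ 729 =132846.44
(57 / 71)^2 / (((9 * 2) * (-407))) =-361 / 4103374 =-0.00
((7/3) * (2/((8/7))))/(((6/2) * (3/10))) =245/54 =4.54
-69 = -69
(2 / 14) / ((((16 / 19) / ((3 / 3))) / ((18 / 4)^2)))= 1539 / 448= 3.44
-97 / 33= -2.94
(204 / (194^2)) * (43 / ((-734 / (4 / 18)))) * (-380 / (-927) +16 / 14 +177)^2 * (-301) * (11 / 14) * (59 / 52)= 27385414477836113897 / 45364870464096456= 603.67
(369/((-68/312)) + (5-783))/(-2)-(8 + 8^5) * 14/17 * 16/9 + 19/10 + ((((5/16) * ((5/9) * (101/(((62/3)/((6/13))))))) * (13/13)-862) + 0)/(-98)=-22594208196281/483406560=-46739.56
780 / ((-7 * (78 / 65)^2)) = -1625 / 21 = -77.38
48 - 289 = -241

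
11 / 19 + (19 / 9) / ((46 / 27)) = 1589 / 874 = 1.82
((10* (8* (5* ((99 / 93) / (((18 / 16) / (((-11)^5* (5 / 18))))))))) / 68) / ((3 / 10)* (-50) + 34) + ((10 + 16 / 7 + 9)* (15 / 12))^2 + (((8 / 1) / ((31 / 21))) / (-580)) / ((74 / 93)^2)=-521623342421795153 / 42074163799920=-12397.71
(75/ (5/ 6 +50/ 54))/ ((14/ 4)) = 12.18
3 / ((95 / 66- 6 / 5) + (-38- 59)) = -990 / 31931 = -0.03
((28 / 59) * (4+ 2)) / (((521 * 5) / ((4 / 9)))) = 224 / 461085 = 0.00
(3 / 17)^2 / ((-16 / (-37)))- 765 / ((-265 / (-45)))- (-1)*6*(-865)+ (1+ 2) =-1303007055 / 245072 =-5316.83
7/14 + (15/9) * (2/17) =71/102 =0.70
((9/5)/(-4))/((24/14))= -21/80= -0.26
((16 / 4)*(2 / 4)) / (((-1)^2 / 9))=18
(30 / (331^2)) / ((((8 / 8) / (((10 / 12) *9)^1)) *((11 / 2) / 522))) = 234900 / 1205171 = 0.19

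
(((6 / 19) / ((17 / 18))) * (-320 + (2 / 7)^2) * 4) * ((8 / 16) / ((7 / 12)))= -40632192 / 110789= -366.75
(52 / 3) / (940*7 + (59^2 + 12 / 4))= 13 / 7548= 0.00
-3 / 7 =-0.43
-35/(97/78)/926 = -0.03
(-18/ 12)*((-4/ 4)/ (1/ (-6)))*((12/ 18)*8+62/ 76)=-2103/ 38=-55.34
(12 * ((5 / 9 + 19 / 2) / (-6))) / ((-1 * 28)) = 181 / 252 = 0.72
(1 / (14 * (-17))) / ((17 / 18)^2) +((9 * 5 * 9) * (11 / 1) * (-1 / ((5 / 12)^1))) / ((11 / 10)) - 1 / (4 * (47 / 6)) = -31422487281 / 3232754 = -9720.04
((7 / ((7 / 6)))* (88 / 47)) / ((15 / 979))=172304 / 235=733.21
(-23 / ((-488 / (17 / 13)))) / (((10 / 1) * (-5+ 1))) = -391 / 253760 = -0.00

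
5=5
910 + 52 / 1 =962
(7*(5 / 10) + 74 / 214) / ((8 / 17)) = 8.17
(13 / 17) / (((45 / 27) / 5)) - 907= -15380 / 17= -904.71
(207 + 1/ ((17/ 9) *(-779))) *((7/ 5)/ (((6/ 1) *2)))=1599087/ 66215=24.15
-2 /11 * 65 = -130 /11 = -11.82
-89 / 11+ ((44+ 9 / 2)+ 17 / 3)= 3041 / 66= 46.08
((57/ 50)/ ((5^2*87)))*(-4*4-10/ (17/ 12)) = -0.01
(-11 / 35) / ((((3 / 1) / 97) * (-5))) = 1067 / 525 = 2.03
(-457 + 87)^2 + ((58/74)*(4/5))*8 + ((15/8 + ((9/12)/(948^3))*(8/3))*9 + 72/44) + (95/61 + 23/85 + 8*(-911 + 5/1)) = 12952685551341061643/99883942704480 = 129677.36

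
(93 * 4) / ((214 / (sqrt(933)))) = 53.10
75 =75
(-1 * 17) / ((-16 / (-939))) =-15963 / 16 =-997.69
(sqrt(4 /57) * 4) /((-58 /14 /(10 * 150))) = -28000 * sqrt(57) /551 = -383.66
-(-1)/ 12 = 1/ 12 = 0.08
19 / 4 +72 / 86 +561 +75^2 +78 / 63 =22368485 / 3612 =6192.83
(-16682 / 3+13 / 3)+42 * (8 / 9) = -5519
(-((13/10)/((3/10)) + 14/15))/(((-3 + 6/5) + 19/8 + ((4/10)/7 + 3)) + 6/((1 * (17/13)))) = -75208/117387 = -0.64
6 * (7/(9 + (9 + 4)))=1.91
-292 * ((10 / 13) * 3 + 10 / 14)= -80300 / 91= -882.42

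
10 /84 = 0.12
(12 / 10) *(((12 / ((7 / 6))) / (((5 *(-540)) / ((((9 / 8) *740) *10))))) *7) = -1332 / 5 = -266.40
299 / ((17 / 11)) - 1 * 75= 118.47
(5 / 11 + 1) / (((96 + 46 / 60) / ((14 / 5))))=1344 / 31933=0.04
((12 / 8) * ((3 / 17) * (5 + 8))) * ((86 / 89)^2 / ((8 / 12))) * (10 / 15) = 432666 / 134657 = 3.21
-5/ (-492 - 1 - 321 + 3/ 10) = 50/ 8137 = 0.01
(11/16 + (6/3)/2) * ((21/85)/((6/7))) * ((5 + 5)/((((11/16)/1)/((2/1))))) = 2646/187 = 14.15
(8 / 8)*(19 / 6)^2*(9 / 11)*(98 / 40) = 17689 / 880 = 20.10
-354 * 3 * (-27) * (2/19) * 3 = 172044/19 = 9054.95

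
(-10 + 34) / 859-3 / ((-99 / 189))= 54381 / 9449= 5.76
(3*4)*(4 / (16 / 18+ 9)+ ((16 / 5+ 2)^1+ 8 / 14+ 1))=268236 / 3115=86.11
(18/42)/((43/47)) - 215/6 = -63869/1806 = -35.36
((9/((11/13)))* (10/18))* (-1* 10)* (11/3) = -650/3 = -216.67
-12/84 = -1/7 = -0.14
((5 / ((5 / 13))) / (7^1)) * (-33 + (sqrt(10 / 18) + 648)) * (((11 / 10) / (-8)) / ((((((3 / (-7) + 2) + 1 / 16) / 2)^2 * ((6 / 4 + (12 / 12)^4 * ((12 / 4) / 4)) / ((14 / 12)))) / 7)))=-855.08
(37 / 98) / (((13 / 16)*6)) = 148 / 1911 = 0.08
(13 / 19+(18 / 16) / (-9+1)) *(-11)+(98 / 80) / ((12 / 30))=-3547 / 1216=-2.92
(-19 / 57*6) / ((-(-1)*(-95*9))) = 2 / 855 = 0.00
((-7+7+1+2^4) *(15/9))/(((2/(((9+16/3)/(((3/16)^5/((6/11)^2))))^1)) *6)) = 3832545280/88209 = 43448.46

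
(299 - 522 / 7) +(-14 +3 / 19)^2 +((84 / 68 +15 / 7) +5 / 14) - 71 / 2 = 16507758 / 42959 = 384.27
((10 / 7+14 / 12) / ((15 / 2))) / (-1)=-109 / 315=-0.35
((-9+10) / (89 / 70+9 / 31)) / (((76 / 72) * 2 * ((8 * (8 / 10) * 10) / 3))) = 29295 / 2060512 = 0.01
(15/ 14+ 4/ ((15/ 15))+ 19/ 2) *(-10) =-1020/ 7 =-145.71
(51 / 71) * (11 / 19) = 561 / 1349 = 0.42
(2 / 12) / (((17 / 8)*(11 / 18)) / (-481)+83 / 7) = 80808 / 5747603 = 0.01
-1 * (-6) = 6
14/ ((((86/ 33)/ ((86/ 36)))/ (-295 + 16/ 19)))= -143451/ 38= -3775.03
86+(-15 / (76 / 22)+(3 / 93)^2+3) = 84.66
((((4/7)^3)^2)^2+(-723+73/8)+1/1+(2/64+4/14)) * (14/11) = -315606516559547/348009506768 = -906.89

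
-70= -70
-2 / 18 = -1 / 9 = -0.11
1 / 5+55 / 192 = 467 / 960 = 0.49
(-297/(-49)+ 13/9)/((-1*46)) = -1655/10143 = -0.16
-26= -26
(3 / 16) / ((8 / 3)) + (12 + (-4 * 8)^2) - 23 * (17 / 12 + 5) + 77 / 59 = 20159129 / 22656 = 889.79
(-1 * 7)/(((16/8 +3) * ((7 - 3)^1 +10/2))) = -7/45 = -0.16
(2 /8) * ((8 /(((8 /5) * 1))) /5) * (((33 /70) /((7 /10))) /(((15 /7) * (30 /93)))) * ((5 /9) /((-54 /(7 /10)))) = -341 /194400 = -0.00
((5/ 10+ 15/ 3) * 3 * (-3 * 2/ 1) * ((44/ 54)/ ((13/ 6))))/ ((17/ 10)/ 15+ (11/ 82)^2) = -244081200/ 860977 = -283.49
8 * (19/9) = 152/9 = 16.89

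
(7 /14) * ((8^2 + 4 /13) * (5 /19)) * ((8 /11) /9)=80 /117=0.68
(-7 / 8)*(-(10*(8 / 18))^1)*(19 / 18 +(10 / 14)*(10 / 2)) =2915 / 162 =17.99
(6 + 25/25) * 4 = 28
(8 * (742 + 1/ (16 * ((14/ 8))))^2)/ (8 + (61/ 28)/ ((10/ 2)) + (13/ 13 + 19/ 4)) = 2158418645/ 6951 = 310519.15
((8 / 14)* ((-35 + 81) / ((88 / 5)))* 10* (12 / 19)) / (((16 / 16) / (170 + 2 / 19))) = 44601600 / 27797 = 1604.55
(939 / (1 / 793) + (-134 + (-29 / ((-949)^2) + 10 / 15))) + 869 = 2013823088801 / 2701803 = 745362.67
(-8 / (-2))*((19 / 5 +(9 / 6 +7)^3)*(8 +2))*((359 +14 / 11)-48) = 7718445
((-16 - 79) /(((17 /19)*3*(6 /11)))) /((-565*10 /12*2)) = 3971 /57630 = 0.07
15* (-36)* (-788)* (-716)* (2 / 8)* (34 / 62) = -1294857360 / 31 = -41769592.26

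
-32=-32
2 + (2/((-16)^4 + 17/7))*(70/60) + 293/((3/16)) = 2153461735/1376307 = 1564.67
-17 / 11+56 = 599 / 11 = 54.45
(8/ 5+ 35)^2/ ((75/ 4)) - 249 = -110973/ 625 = -177.56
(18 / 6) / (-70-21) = -3 / 91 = -0.03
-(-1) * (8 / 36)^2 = 4 / 81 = 0.05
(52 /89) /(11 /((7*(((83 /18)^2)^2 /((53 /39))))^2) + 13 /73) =70800076574607540785716 /21579721201641385460189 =3.28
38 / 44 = 19 / 22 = 0.86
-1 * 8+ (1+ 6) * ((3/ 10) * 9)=109/ 10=10.90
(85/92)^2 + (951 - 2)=8039561/8464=949.85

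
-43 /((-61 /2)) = 86 /61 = 1.41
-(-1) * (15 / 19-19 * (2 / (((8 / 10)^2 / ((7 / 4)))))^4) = -338562786985 / 19922944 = -16993.61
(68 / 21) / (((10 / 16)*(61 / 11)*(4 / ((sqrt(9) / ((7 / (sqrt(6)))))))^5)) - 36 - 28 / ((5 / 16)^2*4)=-107.68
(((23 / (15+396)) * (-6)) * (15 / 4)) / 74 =-345 / 20276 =-0.02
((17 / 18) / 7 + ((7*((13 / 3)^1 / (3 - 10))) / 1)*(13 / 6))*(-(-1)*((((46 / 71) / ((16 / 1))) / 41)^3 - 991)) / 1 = 810767398493780695 / 88408621167104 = 9170.68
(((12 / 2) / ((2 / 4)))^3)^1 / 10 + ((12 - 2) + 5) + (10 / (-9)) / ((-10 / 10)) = 8501 / 45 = 188.91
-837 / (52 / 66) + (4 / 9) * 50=-243389 / 234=-1040.12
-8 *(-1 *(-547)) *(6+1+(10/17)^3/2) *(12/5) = -1832196192/24565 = -74585.64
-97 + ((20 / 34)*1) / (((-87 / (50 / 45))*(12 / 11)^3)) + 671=3300668773 / 5750352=573.99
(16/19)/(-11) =-16/209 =-0.08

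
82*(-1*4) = -328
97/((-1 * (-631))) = 97/631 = 0.15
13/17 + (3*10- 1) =506/17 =29.76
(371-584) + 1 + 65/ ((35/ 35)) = -147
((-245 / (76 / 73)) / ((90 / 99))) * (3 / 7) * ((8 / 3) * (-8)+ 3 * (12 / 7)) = 68255 / 38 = 1796.18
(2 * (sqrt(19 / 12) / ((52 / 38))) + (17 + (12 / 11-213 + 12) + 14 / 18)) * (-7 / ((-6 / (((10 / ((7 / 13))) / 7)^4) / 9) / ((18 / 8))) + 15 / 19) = -5797470860285 / 27176919 + 6109031465 * sqrt(57) / 21412118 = -211169.31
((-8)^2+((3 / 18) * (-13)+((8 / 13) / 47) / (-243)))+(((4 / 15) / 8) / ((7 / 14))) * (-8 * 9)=84679021 / 1484730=57.03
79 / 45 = 1.76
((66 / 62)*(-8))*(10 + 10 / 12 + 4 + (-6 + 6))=-3916 / 31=-126.32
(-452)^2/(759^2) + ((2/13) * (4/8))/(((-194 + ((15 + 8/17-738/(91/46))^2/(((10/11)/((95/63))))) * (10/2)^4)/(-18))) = 8166579142318091083172/23027504196926132140149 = 0.35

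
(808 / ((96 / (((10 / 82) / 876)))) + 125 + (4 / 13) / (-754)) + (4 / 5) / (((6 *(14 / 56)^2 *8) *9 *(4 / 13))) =3963622393459 / 31684376880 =125.10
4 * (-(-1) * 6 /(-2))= -12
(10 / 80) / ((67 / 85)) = 85 / 536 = 0.16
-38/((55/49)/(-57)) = 106134/55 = 1929.71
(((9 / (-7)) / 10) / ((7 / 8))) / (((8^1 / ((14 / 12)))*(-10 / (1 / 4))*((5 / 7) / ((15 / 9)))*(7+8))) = 1 / 12000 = 0.00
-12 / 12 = -1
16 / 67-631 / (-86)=7.58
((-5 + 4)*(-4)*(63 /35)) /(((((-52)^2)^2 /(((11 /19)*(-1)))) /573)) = -56727 /173650880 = -0.00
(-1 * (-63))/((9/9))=63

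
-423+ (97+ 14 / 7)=-324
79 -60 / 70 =547 / 7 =78.14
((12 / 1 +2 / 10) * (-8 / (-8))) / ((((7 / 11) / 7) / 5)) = 671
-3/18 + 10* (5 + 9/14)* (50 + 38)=208553/42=4965.55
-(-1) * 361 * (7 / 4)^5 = 6067327 / 1024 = 5925.12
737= 737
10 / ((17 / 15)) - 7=31 / 17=1.82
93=93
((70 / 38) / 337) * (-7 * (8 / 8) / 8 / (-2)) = 245 / 102448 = 0.00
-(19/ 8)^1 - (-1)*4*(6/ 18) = -1.04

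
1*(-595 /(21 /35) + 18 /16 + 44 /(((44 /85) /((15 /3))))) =-13573 /24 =-565.54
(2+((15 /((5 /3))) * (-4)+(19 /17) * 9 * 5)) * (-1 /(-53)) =277 /901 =0.31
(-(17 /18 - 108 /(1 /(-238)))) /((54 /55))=-25447895 /972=-26180.96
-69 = -69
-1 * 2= -2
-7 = -7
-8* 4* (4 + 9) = -416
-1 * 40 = -40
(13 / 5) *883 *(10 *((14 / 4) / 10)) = 80353 / 10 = 8035.30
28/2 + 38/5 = 108/5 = 21.60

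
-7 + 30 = 23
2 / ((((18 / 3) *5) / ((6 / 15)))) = 2 / 75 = 0.03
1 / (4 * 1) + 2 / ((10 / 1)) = 9 / 20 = 0.45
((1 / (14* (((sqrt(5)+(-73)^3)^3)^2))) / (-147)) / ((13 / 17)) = -306873350497577779841973278651919 / 1673826573067738105008831802188978248951444190058969635054773402206592 - 443724206367204490561222393* sqrt(5) / 156921241225100447344577981455216710839197892818028403286385006456868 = -0.00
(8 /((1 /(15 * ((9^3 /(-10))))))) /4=-2187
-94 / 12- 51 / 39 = -713 / 78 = -9.14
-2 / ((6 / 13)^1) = -13 / 3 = -4.33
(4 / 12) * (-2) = -2 / 3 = -0.67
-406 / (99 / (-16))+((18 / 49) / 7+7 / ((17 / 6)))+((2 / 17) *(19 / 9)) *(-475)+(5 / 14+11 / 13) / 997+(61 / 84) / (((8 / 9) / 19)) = -8214882670705 / 239423472288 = -34.31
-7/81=-0.09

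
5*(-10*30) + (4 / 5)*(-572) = -9788 / 5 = -1957.60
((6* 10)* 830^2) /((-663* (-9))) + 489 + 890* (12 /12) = 16520831 /1989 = 8306.10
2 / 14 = 1 / 7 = 0.14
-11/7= -1.57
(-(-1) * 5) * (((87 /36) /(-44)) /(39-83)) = 145 /23232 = 0.01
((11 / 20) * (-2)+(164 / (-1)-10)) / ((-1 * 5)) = 1751 / 50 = 35.02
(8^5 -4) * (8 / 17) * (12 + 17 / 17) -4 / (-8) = 6814929 / 34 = 200439.09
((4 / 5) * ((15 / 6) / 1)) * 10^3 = 2000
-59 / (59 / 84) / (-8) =21 / 2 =10.50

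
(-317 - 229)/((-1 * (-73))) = -546/73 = -7.48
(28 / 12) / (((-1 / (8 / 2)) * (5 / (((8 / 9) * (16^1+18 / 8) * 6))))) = -8176 / 45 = -181.69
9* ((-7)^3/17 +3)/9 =-292/17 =-17.18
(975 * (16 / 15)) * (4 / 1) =4160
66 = 66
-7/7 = -1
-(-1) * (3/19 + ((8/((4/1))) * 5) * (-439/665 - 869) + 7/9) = -10408712/1197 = -8695.67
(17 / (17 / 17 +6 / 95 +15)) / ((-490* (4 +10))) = -323 / 2093672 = -0.00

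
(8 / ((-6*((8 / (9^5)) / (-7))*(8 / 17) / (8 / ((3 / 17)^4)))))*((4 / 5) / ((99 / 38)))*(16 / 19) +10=17174590822 / 55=312265287.67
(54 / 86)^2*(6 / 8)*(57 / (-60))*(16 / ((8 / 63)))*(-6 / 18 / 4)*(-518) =-226006767 / 147920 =-1527.90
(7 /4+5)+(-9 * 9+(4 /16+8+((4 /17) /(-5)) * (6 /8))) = -5613 /85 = -66.04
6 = 6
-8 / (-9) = 8 / 9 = 0.89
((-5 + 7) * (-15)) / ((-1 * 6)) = 5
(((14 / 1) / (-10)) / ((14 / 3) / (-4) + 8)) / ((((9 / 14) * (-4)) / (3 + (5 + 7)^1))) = 49 / 41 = 1.20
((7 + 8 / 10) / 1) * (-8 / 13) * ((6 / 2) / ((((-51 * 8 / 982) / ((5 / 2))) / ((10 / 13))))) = 14730 / 221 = 66.65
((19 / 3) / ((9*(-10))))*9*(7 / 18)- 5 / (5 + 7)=-179 / 270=-0.66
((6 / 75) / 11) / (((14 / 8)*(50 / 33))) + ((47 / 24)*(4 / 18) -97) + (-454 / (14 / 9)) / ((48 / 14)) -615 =-752869283 / 945000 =-796.69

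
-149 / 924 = -0.16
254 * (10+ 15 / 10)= 2921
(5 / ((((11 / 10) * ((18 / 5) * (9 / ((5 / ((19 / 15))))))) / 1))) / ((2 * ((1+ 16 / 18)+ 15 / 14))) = 0.09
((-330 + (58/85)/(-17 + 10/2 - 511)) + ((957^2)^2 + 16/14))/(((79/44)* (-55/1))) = -1044062258496293476/122918075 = -8493968511.11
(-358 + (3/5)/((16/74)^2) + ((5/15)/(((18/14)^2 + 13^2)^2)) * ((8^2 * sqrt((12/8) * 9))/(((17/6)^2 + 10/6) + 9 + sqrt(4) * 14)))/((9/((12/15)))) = -110453/3600 + 307328 * sqrt(6)/146925796205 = -30.68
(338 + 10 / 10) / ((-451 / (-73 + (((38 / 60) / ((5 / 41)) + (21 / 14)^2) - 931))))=33783271 / 45100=749.07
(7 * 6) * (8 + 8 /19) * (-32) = -215040 /19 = -11317.89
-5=-5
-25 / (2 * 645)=-5 / 258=-0.02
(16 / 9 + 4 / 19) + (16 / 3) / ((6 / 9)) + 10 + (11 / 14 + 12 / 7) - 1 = 7349 / 342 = 21.49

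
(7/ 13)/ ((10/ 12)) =42/ 65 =0.65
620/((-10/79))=-4898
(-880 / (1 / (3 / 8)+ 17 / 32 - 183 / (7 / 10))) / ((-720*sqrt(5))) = -2464*sqrt(5) / 2602965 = -0.00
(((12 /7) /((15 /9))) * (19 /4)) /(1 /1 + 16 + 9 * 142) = 171 /45325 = 0.00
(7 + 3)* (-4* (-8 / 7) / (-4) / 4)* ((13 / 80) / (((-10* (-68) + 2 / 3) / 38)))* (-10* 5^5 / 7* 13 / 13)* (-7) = -11578125 / 14294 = -810.00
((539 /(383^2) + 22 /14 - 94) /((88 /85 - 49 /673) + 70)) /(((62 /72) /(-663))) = 129578987535449400 /129217130355817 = 1002.80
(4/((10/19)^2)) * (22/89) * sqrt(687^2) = 5456154/2225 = 2452.20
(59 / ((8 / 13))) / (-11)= -767 / 88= -8.72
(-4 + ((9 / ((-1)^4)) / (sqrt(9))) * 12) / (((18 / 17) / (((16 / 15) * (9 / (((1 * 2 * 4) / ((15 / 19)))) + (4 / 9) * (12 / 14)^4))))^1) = 24884192 / 684285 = 36.37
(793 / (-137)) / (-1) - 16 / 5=1773 / 685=2.59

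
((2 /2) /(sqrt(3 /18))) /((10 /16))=8 * sqrt(6) /5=3.92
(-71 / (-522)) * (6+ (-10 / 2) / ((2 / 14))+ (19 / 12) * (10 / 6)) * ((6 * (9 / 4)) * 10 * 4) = -336895 / 174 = -1936.18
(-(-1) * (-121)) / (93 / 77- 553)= 9317 / 42488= 0.22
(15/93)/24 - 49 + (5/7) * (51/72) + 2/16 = -83957/1736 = -48.36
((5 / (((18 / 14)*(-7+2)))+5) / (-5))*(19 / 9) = -722 / 405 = -1.78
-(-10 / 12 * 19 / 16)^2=-9025 / 9216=-0.98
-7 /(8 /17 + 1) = -119 /25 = -4.76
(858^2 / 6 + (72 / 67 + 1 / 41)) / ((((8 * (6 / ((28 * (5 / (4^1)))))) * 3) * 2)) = 11796520295 / 791136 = 14910.86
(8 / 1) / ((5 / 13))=104 / 5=20.80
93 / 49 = 1.90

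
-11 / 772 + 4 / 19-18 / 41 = -145985 / 601388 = -0.24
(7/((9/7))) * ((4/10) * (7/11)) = 686/495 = 1.39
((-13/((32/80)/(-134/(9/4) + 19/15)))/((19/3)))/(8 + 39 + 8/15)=170495/27094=6.29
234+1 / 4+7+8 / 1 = 997 / 4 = 249.25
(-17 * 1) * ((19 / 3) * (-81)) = 8721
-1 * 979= -979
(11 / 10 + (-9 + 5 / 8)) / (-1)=291 / 40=7.28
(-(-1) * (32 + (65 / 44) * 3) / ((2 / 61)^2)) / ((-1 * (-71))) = 5964763 / 12496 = 477.33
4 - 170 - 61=-227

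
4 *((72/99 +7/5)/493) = 468/27115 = 0.02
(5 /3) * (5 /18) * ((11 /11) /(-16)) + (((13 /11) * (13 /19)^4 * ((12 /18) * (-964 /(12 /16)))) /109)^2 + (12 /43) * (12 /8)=12342390857891946346727 /2721263688223170067296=4.54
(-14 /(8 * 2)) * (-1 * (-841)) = -5887 /8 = -735.88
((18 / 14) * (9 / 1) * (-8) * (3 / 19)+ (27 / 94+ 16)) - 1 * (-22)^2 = -6030081 / 12502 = -482.33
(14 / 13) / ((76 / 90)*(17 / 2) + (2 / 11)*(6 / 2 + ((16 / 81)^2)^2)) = 33145975170 / 237717296011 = 0.14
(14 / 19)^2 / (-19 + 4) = -196 / 5415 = -0.04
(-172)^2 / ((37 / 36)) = 1065024 / 37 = 28784.43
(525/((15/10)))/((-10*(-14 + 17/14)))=490/179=2.74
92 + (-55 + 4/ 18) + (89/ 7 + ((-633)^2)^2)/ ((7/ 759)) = 7677099430758431/ 441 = 17408388731878.53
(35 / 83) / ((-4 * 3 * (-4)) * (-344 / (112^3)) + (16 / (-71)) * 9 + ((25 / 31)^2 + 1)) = -26211620960 / 24214513541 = -1.08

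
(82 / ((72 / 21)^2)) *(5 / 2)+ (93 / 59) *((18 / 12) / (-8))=582611 / 33984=17.14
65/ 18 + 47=911/ 18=50.61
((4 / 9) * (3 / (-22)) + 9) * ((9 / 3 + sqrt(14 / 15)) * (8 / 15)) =472 * sqrt(210) / 1485 + 472 / 33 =18.91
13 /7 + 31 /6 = 295 /42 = 7.02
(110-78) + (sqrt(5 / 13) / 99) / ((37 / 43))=43*sqrt(65) / 47619 + 32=32.01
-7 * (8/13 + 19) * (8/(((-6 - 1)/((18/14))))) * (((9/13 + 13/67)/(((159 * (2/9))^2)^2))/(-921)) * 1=-23918490/192000076264087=-0.00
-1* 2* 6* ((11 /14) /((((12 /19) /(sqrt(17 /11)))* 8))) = -19* sqrt(187) /112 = -2.32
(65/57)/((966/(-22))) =-715/27531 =-0.03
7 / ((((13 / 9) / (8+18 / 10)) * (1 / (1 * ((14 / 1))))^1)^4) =569785133.94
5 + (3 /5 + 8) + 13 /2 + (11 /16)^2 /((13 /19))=345959 /16640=20.79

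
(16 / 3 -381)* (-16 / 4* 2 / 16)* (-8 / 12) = -1127 / 9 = -125.22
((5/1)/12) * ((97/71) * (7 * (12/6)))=3395/426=7.97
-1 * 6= -6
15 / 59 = 0.25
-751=-751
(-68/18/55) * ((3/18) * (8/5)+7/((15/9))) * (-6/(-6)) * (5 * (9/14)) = -1139/1155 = -0.99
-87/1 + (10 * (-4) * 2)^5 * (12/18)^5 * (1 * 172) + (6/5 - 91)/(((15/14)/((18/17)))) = -7665090578149913/103275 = -74220194414.43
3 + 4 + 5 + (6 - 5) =13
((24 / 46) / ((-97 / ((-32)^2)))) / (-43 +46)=-4096 / 2231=-1.84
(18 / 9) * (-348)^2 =242208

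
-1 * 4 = -4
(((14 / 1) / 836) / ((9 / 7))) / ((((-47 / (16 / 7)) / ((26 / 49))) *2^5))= -13 / 1237698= -0.00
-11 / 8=-1.38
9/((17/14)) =126/17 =7.41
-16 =-16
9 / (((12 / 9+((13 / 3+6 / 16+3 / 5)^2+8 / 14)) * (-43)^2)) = 0.00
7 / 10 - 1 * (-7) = 77 / 10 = 7.70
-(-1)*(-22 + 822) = 800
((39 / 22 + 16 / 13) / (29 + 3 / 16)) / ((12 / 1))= 1718 / 200343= 0.01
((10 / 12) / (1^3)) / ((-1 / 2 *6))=-5 / 18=-0.28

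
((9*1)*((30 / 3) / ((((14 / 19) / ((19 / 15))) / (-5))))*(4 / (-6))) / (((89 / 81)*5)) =93.87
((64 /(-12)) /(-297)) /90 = 8 /40095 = 0.00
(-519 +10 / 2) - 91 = -605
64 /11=5.82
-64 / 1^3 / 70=-32 / 35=-0.91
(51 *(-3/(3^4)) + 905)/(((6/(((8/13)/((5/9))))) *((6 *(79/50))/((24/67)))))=1300480/206427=6.30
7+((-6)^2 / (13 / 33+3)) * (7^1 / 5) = 437 / 20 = 21.85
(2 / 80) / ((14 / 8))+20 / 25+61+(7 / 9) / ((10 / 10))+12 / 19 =756787 / 11970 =63.22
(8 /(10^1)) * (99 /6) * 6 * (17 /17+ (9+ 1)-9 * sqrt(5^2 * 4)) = -6256.80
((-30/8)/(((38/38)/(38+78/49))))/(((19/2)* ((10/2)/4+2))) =-58200/12103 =-4.81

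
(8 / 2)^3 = 64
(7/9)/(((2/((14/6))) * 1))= 49/54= 0.91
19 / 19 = 1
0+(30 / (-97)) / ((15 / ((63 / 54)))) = -7 / 291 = -0.02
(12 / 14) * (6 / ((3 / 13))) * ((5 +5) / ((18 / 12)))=1040 / 7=148.57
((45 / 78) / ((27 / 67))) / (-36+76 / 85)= -28475 / 698256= -0.04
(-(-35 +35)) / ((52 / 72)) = 0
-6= -6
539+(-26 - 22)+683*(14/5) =12017/5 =2403.40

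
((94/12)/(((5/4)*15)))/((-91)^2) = 94/1863225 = 0.00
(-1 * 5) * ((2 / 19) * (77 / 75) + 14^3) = -3910354 / 285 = -13720.54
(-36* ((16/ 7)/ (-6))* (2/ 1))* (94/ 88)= 2256/ 77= 29.30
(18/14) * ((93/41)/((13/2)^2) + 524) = 32680512/48503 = 673.78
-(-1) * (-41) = -41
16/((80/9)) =9/5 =1.80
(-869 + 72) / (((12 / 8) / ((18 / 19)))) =-9564 / 19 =-503.37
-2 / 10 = -1 / 5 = -0.20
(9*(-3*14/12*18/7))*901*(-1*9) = 656829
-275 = -275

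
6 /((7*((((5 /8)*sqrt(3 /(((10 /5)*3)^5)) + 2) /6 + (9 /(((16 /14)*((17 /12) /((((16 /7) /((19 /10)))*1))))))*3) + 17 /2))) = 108019028238336 /3641443302711641 - 5408415360*sqrt(2) /3641443302711641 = 0.03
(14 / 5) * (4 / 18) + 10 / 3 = 178 / 45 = 3.96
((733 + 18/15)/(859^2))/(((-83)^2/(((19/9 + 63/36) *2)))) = 0.00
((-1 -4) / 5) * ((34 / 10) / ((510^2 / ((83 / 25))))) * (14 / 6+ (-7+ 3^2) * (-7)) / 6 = 581 / 6885000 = 0.00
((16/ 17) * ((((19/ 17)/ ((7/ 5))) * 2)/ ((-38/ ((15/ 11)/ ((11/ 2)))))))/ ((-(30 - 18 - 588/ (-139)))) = 6950/ 11504801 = 0.00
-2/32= -1/16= -0.06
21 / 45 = 0.47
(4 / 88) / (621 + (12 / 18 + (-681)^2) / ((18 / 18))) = 3 / 30649256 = 0.00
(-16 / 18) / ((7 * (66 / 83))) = -332 / 2079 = -0.16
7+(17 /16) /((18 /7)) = 2135 /288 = 7.41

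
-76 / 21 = -3.62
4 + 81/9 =13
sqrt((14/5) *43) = sqrt(3010)/5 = 10.97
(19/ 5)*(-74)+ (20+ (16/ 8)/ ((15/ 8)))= -3902/ 15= -260.13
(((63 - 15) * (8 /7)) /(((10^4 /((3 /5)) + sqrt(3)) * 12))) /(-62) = -2400000 /542499994141 + 144 * sqrt(3) /542499994141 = -0.00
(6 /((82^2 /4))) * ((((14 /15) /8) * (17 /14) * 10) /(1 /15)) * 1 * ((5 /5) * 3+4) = 1785 /3362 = 0.53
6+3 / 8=51 / 8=6.38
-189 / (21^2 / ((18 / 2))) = -27 / 7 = -3.86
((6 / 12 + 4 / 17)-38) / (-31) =1267 / 1054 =1.20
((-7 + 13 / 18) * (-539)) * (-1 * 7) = -426349 / 18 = -23686.06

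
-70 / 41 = -1.71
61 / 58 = 1.05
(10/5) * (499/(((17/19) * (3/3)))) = 18962/17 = 1115.41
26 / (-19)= -1.37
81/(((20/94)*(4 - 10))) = -1269/20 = -63.45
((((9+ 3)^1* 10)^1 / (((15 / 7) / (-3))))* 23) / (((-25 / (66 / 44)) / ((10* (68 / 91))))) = 112608 / 65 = 1732.43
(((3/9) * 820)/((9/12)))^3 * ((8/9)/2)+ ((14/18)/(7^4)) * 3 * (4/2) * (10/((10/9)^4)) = 24207260686348907/1125211500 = 21513520.51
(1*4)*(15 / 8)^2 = 14.06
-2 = -2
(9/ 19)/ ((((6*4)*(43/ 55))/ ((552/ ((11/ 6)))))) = 6210/ 817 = 7.60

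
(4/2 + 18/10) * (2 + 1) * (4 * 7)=1596/5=319.20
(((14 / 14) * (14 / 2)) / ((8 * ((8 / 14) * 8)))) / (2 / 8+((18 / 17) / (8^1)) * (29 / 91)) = 0.66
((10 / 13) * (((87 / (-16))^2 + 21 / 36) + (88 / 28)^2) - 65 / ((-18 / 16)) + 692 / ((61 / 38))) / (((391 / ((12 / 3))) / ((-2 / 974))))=-23261228729 / 2130921610272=-0.01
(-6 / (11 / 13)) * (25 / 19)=-1950 / 209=-9.33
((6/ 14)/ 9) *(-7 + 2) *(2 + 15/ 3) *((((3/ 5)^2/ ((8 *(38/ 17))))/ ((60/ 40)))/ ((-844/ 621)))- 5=-3196643/ 641440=-4.98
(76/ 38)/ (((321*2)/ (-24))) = -8/ 107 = -0.07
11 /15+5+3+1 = 146 /15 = 9.73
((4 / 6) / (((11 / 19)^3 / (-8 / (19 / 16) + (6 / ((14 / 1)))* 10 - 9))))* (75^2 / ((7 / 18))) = -37111702500 / 65219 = -569032.07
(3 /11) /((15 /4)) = 4 /55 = 0.07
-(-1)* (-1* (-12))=12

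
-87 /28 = -3.11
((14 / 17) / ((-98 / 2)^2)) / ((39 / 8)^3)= 1024 / 345889089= 0.00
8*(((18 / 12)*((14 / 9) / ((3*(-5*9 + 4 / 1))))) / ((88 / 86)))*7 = -4214 / 4059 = -1.04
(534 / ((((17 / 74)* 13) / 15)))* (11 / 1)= 6520140 / 221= 29502.90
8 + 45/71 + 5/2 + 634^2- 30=57075073/142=401937.13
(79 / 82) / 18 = 79 / 1476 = 0.05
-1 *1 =-1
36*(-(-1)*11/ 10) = 198/ 5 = 39.60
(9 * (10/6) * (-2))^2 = 900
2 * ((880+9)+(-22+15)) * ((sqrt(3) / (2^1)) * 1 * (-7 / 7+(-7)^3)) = -303408 * sqrt(3) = -525518.07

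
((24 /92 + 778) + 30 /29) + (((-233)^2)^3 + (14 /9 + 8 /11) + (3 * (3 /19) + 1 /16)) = 3211960074754257560995 /20074032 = 160005726540351.11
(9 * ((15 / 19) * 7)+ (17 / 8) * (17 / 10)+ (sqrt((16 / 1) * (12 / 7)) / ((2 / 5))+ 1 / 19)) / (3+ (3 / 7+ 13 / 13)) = 20 * sqrt(21) / 31+ 568197 / 47120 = 15.02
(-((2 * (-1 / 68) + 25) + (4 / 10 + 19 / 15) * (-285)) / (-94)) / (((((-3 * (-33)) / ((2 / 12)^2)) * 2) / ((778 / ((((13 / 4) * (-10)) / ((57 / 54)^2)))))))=15025903 / 838758240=0.02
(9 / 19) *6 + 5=149 / 19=7.84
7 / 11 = 0.64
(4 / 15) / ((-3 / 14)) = -1.24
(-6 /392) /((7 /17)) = -51 /1372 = -0.04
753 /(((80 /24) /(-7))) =-15813 /10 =-1581.30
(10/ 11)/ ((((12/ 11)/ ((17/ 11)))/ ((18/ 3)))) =85/ 11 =7.73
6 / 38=3 / 19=0.16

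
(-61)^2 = 3721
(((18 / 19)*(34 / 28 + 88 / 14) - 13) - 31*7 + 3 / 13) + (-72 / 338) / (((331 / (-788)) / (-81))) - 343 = -644869209 / 1062841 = -606.74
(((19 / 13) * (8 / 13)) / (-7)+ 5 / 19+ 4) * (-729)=-67749615 / 22477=-3014.18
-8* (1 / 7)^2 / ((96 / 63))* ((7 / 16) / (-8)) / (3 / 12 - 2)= -3 / 896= -0.00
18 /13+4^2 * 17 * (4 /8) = 1786 /13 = 137.38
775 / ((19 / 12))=9300 / 19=489.47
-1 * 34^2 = -1156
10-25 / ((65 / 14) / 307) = -1643.08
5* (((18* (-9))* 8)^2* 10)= 83980800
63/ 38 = 1.66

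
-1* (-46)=46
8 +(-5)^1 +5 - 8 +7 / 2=7 / 2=3.50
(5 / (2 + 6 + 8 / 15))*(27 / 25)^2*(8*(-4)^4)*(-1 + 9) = 279936 / 25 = 11197.44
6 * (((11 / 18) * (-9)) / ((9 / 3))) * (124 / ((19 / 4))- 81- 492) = 114301 / 19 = 6015.84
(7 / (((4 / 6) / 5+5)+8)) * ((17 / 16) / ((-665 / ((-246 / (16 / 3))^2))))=-6944211 / 3832832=-1.81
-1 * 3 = -3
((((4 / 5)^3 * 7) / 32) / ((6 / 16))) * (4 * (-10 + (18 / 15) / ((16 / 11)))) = -10.96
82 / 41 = 2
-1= -1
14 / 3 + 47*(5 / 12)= 97 / 4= 24.25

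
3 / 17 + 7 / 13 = 158 / 221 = 0.71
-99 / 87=-33 / 29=-1.14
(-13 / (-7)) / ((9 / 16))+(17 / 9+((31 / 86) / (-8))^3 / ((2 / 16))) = 4436501045 / 854859264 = 5.19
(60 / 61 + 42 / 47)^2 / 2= 14482962 / 8219689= 1.76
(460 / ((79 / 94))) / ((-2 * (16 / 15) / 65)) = -5269875 / 316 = -16676.82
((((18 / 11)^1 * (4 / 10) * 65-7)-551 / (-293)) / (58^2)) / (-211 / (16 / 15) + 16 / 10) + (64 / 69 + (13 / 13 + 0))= 5658636870523 / 2935770149499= 1.93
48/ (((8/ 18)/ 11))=1188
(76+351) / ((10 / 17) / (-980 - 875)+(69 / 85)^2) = 648.30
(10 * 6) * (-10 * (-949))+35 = 569435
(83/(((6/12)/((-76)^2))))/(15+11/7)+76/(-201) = 337261324/5829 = 57859.21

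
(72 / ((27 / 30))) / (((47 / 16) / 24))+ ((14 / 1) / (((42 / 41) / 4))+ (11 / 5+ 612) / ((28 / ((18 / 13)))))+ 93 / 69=2183848127 / 2951130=740.00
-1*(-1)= 1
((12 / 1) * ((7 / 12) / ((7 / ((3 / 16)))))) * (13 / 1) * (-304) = -741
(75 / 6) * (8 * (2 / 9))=200 / 9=22.22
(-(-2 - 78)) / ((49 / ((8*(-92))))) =-58880 / 49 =-1201.63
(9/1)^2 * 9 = 729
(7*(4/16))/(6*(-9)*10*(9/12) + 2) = -7/1612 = -0.00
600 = 600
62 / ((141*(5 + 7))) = 31 / 846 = 0.04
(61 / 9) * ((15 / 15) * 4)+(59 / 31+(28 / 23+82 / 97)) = 31.08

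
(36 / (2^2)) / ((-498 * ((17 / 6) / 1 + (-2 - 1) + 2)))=-9 / 913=-0.01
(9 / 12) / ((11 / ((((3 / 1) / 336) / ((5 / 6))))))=9 / 12320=0.00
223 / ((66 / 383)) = 85409 / 66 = 1294.08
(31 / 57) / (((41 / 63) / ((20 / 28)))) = 465 / 779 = 0.60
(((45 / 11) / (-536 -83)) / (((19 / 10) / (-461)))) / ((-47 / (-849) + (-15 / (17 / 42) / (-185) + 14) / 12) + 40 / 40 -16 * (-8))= 110782656450 / 8997780347281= 0.01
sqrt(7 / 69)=sqrt(483) / 69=0.32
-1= -1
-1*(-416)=416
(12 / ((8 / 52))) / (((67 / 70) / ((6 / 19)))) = 32760 / 1273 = 25.73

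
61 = 61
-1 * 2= -2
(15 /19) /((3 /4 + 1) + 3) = 60 /361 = 0.17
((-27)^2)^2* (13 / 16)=6908733 / 16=431795.81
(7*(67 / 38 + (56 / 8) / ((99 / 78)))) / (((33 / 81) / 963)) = 553725963 / 4598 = 120427.57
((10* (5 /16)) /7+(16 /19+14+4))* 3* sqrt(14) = 61569* sqrt(14) /1064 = 216.51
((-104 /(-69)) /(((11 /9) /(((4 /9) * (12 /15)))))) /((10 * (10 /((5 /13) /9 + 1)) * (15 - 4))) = 3904 /9392625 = 0.00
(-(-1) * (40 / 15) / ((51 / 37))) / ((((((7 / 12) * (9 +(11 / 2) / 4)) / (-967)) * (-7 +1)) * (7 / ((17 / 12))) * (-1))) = -1144928 / 109809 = -10.43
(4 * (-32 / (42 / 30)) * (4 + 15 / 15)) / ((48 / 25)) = -5000 / 21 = -238.10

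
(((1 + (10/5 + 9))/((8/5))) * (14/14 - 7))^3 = -91125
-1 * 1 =-1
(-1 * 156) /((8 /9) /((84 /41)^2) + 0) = -1238328 /1681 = -736.66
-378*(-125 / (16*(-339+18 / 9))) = -23625 / 2696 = -8.76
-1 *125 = -125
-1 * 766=-766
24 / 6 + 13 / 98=405 / 98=4.13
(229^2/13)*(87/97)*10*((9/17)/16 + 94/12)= 48809722955/171496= 284611.44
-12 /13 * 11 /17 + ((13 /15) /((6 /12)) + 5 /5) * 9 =26523 /1105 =24.00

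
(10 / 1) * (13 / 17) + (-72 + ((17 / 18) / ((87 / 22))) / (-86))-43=-122895029 / 1144746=-107.36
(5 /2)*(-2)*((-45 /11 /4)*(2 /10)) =45 /44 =1.02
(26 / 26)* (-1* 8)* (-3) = 24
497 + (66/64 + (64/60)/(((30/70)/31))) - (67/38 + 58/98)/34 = 13107434863/22790880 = 575.12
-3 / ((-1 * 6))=1 / 2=0.50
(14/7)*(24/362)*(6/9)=0.09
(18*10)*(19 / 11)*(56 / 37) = 191520 / 407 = 470.57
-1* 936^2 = -876096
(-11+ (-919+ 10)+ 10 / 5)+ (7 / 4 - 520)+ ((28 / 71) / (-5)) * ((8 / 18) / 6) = -55066049 / 38340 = -1436.26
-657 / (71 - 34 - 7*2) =-657 / 23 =-28.57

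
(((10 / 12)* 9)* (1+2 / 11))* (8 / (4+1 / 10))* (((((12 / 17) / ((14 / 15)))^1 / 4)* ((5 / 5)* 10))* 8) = 14040000 / 53669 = 261.60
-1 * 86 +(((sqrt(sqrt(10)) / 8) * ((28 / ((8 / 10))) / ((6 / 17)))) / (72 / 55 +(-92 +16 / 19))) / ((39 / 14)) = -86 - 4352425 * 10^(1 / 4) / 87882912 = -86.09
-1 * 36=-36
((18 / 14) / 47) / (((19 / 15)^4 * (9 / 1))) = 50625 / 42875609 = 0.00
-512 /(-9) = 512 /9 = 56.89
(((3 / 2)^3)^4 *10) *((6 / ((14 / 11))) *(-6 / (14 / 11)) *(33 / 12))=-31830658695 / 401408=-79297.52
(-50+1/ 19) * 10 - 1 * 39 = -10231/ 19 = -538.47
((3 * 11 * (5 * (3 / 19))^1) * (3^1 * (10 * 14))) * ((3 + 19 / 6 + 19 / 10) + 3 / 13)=90791.42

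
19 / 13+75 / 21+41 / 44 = 23883 / 4004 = 5.96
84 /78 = 14 /13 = 1.08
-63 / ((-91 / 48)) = 432 / 13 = 33.23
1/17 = 0.06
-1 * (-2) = 2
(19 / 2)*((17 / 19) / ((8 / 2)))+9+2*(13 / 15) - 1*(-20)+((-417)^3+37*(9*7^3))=-8687695337 / 120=-72397461.14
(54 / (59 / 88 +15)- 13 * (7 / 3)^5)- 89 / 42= -601708879 / 670194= -897.81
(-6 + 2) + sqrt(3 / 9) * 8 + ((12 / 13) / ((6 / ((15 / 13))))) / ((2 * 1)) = -661 / 169 + 8 * sqrt(3) / 3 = 0.71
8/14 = 4/7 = 0.57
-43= -43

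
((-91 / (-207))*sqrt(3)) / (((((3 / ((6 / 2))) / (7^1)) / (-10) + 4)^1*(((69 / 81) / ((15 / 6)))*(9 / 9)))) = 15925*sqrt(3) / 49197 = 0.56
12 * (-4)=-48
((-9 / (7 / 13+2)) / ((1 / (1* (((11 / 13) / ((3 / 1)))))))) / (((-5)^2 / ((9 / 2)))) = -9 / 50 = -0.18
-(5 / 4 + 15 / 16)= -35 / 16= -2.19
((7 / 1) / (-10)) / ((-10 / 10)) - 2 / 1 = -13 / 10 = -1.30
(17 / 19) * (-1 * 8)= -136 / 19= -7.16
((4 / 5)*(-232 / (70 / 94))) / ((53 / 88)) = -3838208 / 9275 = -413.82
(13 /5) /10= 0.26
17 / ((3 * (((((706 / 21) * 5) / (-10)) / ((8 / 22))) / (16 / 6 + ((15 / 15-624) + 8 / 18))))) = 2655604 / 34947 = 75.99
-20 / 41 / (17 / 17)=-20 / 41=-0.49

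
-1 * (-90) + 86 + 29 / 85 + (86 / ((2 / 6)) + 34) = 39809 / 85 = 468.34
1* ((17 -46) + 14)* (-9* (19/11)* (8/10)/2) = 1026/11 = 93.27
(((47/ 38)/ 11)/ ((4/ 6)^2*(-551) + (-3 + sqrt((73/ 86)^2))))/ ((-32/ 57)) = 54567/ 67305568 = 0.00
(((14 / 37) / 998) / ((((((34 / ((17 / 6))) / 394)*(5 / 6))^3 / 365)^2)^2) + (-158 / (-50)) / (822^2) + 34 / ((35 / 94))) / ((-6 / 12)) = -188344041679852585914826200.00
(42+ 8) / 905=10 / 181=0.06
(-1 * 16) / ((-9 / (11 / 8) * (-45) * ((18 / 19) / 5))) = -209 / 729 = -0.29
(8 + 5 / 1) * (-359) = -4667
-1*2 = -2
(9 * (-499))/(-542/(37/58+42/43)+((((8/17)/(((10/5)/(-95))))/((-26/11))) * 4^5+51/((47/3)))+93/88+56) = -16530937672392/34632232775749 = -0.48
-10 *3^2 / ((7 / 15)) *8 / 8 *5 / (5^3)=-54 / 7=-7.71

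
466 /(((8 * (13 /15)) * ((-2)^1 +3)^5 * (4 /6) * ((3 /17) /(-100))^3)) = -715455625000 /39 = -18345016025.64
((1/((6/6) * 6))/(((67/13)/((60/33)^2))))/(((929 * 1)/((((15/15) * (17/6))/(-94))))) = -11050/3185783469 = -0.00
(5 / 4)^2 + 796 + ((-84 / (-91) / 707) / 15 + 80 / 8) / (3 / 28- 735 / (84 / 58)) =797.54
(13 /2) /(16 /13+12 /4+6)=169 /266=0.64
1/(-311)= -1/311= -0.00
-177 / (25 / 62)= -10974 / 25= -438.96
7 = 7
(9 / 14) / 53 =9 / 742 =0.01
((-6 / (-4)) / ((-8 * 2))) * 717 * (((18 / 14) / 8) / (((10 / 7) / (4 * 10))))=-302.48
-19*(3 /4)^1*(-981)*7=391419 /4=97854.75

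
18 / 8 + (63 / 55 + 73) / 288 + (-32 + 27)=-19741 / 7920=-2.49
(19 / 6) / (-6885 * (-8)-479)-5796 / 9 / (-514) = 105494015 / 84194742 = 1.25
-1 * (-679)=679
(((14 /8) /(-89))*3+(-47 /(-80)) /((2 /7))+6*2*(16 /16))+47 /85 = 3522313 /242080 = 14.55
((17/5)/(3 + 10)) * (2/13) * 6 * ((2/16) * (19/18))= 323/10140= 0.03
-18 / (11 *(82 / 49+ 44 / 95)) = -41895 / 54703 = -0.77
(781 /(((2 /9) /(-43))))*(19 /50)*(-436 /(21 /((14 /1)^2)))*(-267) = -62395048568.16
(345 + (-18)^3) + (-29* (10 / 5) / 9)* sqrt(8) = -5487-116* sqrt(2) / 9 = -5505.23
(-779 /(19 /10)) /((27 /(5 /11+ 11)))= -5740 /33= -173.94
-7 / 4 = -1.75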